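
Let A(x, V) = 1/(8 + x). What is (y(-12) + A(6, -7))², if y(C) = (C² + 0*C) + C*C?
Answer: 16265089/196 ≈ 82985.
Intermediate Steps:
y(C) = 2*C² (y(C) = (C² + 0) + C² = C² + C² = 2*C²)
(y(-12) + A(6, -7))² = (2*(-12)² + 1/(8 + 6))² = (2*144 + 1/14)² = (288 + 1/14)² = (4033/14)² = 16265089/196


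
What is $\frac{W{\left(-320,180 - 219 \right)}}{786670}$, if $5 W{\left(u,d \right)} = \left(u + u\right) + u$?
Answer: $- \frac{96}{393335} \approx -0.00024407$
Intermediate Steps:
$W{\left(u,d \right)} = \frac{3 u}{5}$ ($W{\left(u,d \right)} = \frac{\left(u + u\right) + u}{5} = \frac{2 u + u}{5} = \frac{3 u}{5}$)
$\frac{W{\left(-320,180 - 219 \right)}}{786670} = \frac{\frac{3}{5} \left(-320\right)}{786670} = \left(-192\right) \frac{1}{786670} = - \frac{96}{393335}$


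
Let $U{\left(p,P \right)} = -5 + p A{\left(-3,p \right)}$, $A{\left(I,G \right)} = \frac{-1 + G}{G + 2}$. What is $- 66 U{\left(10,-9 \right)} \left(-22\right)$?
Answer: $3630$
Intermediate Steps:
$A{\left(I,G \right)} = \frac{-1 + G}{2 + G}$
$U{\left(p,P \right)} = -5 + \frac{p \left(-1 + p\right)}{2 + p}$ ($U{\left(p,P \right)} = -5 + p \frac{-1 + p}{2 + p} = -5 + \frac{p \left(-1 + p\right)}{2 + p}$)
$- 66 U{\left(10,-9 \right)} \left(-22\right) = - 66 \frac{-10 + 10^{2} - 60}{2 + 10} \left(-22\right) = - 66 \frac{-10 + 100 - 60}{12} \left(-22\right) = - 66 \cdot \frac{1}{12} \cdot 30 \left(-22\right) = \left(-66\right) \frac{5}{2} \left(-22\right) = \left(-165\right) \left(-22\right) = 3630$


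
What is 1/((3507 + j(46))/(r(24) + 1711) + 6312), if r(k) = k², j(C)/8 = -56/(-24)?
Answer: 6861/43317209 ≈ 0.00015839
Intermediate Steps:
j(C) = 56/3 (j(C) = 8*(-56/(-24)) = 8*(-56*(-1/24)) = 8*(7/3) = 56/3)
1/((3507 + j(46))/(r(24) + 1711) + 6312) = 1/((3507 + 56/3)/(24² + 1711) + 6312) = 1/(10577/(3*(576 + 1711)) + 6312) = 1/((10577/3)/2287 + 6312) = 1/((10577/3)*(1/2287) + 6312) = 1/(10577/6861 + 6312) = 1/(43317209/6861) = 6861/43317209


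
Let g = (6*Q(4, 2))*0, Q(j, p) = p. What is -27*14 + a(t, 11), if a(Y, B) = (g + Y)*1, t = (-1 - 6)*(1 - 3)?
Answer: -364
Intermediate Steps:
g = 0 (g = (6*2)*0 = 12*0 = 0)
t = 14 (t = -7*(-2) = 14)
a(Y, B) = Y (a(Y, B) = (0 + Y)*1 = Y*1 = Y)
-27*14 + a(t, 11) = -27*14 + 14 = -378 + 14 = -364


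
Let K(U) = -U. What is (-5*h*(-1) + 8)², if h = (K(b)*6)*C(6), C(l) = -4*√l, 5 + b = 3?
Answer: 345664 - 3840*√6 ≈ 3.3626e+5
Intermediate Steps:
b = -2 (b = -5 + 3 = -2)
h = -48*√6 (h = (-1*(-2)*6)*(-4*√6) = (2*6)*(-4*√6) = 12*(-4*√6) = -48*√6 ≈ -117.58)
(-5*h*(-1) + 8)² = (-(-240)*√6*(-1) + 8)² = ((240*√6)*(-1) + 8)² = (-240*√6 + 8)² = (8 - 240*√6)²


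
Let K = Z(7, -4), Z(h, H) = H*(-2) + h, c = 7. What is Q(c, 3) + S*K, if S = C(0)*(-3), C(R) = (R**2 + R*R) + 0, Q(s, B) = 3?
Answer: 3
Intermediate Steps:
Z(h, H) = h - 2*H (Z(h, H) = -2*H + h = h - 2*H)
K = 15 (K = 7 - 2*(-4) = 7 + 8 = 15)
C(R) = 2*R**2 (C(R) = (R**2 + R**2) + 0 = 2*R**2 + 0 = 2*R**2)
S = 0 (S = (2*0**2)*(-3) = (2*0)*(-3) = 0*(-3) = 0)
Q(c, 3) + S*K = 3 + 0*15 = 3 + 0 = 3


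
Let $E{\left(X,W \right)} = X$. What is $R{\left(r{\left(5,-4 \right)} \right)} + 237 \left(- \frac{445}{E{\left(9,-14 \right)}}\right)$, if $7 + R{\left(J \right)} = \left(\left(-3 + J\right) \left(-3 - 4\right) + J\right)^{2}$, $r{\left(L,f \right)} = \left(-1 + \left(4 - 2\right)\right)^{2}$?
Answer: $- \frac{34501}{3} \approx -11500.0$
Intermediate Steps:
$r{\left(L,f \right)} = 1$ ($r{\left(L,f \right)} = \left(-1 + \left(4 - 2\right)\right)^{2} = \left(-1 + 2\right)^{2} = 1^{2} = 1$)
$R{\left(J \right)} = -7 + \left(21 - 6 J\right)^{2}$ ($R{\left(J \right)} = -7 + \left(\left(-3 + J\right) \left(-3 - 4\right) + J\right)^{2} = -7 + \left(\left(-3 + J\right) \left(-7\right) + J\right)^{2} = -7 + \left(\left(21 - 7 J\right) + J\right)^{2} = -7 + \left(21 - 6 J\right)^{2}$)
$R{\left(r{\left(5,-4 \right)} \right)} + 237 \left(- \frac{445}{E{\left(9,-14 \right)}}\right) = \left(-7 + 9 \left(-7 + 2 \cdot 1\right)^{2}\right) + 237 \left(- \frac{445}{9}\right) = \left(-7 + 9 \left(-7 + 2\right)^{2}\right) + 237 \left(\left(-445\right) \frac{1}{9}\right) = \left(-7 + 9 \left(-5\right)^{2}\right) + 237 \left(- \frac{445}{9}\right) = \left(-7 + 9 \cdot 25\right) - \frac{35155}{3} = \left(-7 + 225\right) - \frac{35155}{3} = 218 - \frac{35155}{3} = - \frac{34501}{3}$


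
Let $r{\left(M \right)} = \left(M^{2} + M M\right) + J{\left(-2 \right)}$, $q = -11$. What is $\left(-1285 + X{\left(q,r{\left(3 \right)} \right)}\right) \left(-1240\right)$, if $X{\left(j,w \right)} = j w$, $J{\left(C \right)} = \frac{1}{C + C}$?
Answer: $1835510$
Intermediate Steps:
$J{\left(C \right)} = \frac{1}{2 C}$
$r{\left(M \right)} = - \frac{1}{4} + 2 M^{2}$ ($r{\left(M \right)} = \left(M^{2} + M M\right) + \frac{1}{2 \left(-2\right)} = \left(M^{2} + M^{2}\right) + \frac{1}{2} \left(- \frac{1}{2}\right) = 2 M^{2} - \frac{1}{4} = - \frac{1}{4} + 2 M^{2}$)
$\left(-1285 + X{\left(q,r{\left(3 \right)} \right)}\right) \left(-1240\right) = \left(-1285 - 11 \left(- \frac{1}{4} + 2 \cdot 3^{2}\right)\right) \left(-1240\right) = \left(-1285 - 11 \left(- \frac{1}{4} + 2 \cdot 9\right)\right) \left(-1240\right) = \left(-1285 - 11 \left(- \frac{1}{4} + 18\right)\right) \left(-1240\right) = \left(-1285 - \frac{781}{4}\right) \left(-1240\right) = \left(- \frac{5921}{4}\right) \left(-1240\right) = 1835510$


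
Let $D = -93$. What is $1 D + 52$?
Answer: $-41$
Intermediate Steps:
$1 D + 52 = 1 \left(-93\right) + 52 = -93 + 52 = -41$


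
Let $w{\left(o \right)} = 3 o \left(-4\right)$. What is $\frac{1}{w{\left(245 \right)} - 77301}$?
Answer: $- \frac{1}{80241} \approx -1.2462 \cdot 10^{-5}$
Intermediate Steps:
$w{\left(o \right)} = - 12 o$
$\frac{1}{w{\left(245 \right)} - 77301} = \frac{1}{\left(-12\right) 245 - 77301} = \frac{1}{-2940 - 77301} = \frac{1}{-80241} = - \frac{1}{80241}$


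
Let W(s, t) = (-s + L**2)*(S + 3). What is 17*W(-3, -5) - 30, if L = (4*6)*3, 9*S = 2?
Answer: 852307/3 ≈ 2.8410e+5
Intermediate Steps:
S = 2/9 (S = (1/9)*2 = 2/9 ≈ 0.22222)
L = 72 (L = 24*3 = 72)
W(s, t) = 16704 - 29*s/9 (W(s, t) = (-s + 72**2)*(2/9 + 3) = (-s + 5184)*(29/9) = (5184 - s)*(29/9) = 16704 - 29*s/9)
17*W(-3, -5) - 30 = 17*(16704 - 29/9*(-3)) - 30 = 17*(16704 + 29/3) - 30 = 17*(50141/3) - 30 = 852397/3 - 30 = 852307/3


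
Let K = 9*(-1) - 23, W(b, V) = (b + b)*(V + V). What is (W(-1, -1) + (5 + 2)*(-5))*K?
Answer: 992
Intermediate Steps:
W(b, V) = 4*V*b (W(b, V) = (2*b)*(2*V) = 4*V*b)
K = -32 (K = -9 - 23 = -32)
(W(-1, -1) + (5 + 2)*(-5))*K = (4*(-1)*(-1) + (5 + 2)*(-5))*(-32) = (4 + 7*(-5))*(-32) = (4 - 35)*(-32) = -31*(-32) = 992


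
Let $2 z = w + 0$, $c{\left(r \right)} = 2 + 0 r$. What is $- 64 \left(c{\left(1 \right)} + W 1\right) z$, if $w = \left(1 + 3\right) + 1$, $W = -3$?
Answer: $160$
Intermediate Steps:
$c{\left(r \right)} = 2$ ($c{\left(r \right)} = 2 + 0 = 2$)
$w = 5$ ($w = 4 + 1 = 5$)
$z = \frac{5}{2}$ ($z = \frac{5 + 0}{2} = \frac{1}{2} \cdot 5 = \frac{5}{2} \approx 2.5$)
$- 64 \left(c{\left(1 \right)} + W 1\right) z = - 64 \left(2 - 3\right) \frac{5}{2} = - 64 \left(\left(-1\right) \frac{5}{2}\right) = \left(-64\right) \left(- \frac{5}{2}\right) = 160$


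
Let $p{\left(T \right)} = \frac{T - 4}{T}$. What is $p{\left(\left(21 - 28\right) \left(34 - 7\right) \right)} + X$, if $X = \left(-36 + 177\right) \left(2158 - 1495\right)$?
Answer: $\frac{17668480}{189} \approx 93484.0$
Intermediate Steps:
$X = 93483$ ($X = 141 \cdot 663 = 93483$)
$p{\left(T \right)} = \frac{-4 + T}{T}$
$p{\left(\left(21 - 28\right) \left(34 - 7\right) \right)} + X = \frac{-4 + \left(21 - 28\right) \left(34 - 7\right)}{\left(21 - 28\right) \left(34 - 7\right)} + 93483 = \frac{-4 - 189}{\left(-7\right) 27} + 93483 = \frac{-4 - 189}{-189} + 93483 = \left(- \frac{1}{189}\right) \left(-193\right) + 93483 = \frac{193}{189} + 93483 = \frac{17668480}{189}$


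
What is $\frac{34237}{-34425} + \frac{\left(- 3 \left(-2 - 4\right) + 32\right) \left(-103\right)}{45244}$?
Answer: $- \frac{863153789}{778762350} \approx -1.1084$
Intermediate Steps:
$\frac{34237}{-34425} + \frac{\left(- 3 \left(-2 - 4\right) + 32\right) \left(-103\right)}{45244} = 34237 \left(- \frac{1}{34425}\right) + \left(\left(-3\right) \left(-6\right) + 32\right) \left(-103\right) \frac{1}{45244} = - \frac{34237}{34425} + \left(18 + 32\right) \left(-103\right) \frac{1}{45244} = - \frac{34237}{34425} + 50 \left(-103\right) \frac{1}{45244} = - \frac{34237}{34425} - \frac{2575}{22622} = - \frac{863153789}{778762350}$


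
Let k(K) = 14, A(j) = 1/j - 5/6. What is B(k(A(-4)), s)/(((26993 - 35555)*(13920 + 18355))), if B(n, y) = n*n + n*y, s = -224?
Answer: 98/9211285 ≈ 1.0639e-5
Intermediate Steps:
A(j) = -5/6 + 1/j (A(j) = 1/j - 5*1/6 = 1/j - 5/6 = -5/6 + 1/j)
B(n, y) = n**2 + n*y
B(k(A(-4)), s)/(((26993 - 35555)*(13920 + 18355))) = (14*(14 - 224))/(((26993 - 35555)*(13920 + 18355))) = (14*(-210))/((-8562*32275)) = -2940/(-276338550) = -2940*(-1/276338550) = 98/9211285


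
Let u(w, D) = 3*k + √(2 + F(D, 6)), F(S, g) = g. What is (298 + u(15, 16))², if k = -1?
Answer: 87033 + 1180*√2 ≈ 88702.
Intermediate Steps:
u(w, D) = -3 + 2*√2 (u(w, D) = 3*(-1) + √(2 + 6) = -3 + √8 = -3 + 2*√2)
(298 + u(15, 16))² = (298 + (-3 + 2*√2))² = (295 + 2*√2)²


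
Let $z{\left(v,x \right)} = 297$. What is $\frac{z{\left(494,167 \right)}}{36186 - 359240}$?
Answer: $- \frac{297}{323054} \approx -0.00091935$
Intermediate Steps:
$\frac{z{\left(494,167 \right)}}{36186 - 359240} = \frac{297}{36186 - 359240} = \frac{297}{-323054} = 297 \left(- \frac{1}{323054}\right) = - \frac{297}{323054}$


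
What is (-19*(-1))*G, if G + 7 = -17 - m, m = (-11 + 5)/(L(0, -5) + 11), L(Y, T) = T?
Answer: -437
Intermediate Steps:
m = -1 (m = (-11 + 5)/(-5 + 11) = -6/6 = -6*⅙ = -1)
G = -23 (G = -7 + (-17 - 1*(-1)) = -7 + (-17 + 1) = -7 - 16 = -23)
(-19*(-1))*G = -19*(-1)*(-23) = 19*(-23) = -437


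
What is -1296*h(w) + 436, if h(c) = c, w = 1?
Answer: -860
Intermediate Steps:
-1296*h(w) + 436 = -1296*1 + 436 = -1296 + 436 = -860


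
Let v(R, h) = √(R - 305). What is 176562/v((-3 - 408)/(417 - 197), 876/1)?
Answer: -353124*I*√3713105/67511 ≈ -10079.0*I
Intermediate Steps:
v(R, h) = √(-305 + R)
176562/v((-3 - 408)/(417 - 197), 876/1) = 176562/(√(-305 + (-3 - 408)/(417 - 197))) = 176562/(√(-305 - 411/220)) = 176562/(√(-67511/220)) = 176562/((I*√3713105/110)) = 176562*(-2*I*√3713105/67511) = -353124*I*√3713105/67511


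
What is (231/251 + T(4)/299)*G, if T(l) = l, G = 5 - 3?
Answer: 140146/75049 ≈ 1.8674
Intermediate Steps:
G = 2
(231/251 + T(4)/299)*G = (231/251 + 4/299)*2 = (70073/75049)*2 = 140146/75049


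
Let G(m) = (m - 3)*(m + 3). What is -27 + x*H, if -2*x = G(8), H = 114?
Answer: -3162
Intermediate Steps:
G(m) = (-3 + m)*(3 + m)
x = -55/2 (x = -(-9 + 8**2)/2 = -(-9 + 64)/2 = -1/2*55 = -55/2 ≈ -27.500)
-27 + x*H = -27 - 55/2*114 = -27 - 3135 = -3162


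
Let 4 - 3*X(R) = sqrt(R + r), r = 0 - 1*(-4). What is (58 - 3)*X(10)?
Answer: 220/3 - 55*sqrt(14)/3 ≈ 4.7363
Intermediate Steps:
r = 4 (r = 0 + 4 = 4)
X(R) = 4/3 - sqrt(4 + R)/3 (X(R) = 4/3 - sqrt(R + 4)/3 = 4/3 - sqrt(4 + R)/3)
(58 - 3)*X(10) = (58 - 3)*(4/3 - sqrt(4 + 10)/3) = 55*(4/3 - sqrt(14)/3) = 220/3 - 55*sqrt(14)/3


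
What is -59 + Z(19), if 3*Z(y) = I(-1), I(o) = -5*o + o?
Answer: -173/3 ≈ -57.667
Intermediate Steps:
I(o) = -4*o
Z(y) = 4/3 (Z(y) = (-4*(-1))/3 = (⅓)*4 = 4/3)
-59 + Z(19) = -59 + 4/3 = -173/3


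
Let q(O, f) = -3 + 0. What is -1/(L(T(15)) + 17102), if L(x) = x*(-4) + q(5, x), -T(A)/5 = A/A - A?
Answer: -1/16819 ≈ -5.9457e-5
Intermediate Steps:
T(A) = -5 + 5*A (T(A) = -5*(A/A - A) = -5*(1 - A) = -5 + 5*A)
q(O, f) = -3
L(x) = -3 - 4*x (L(x) = x*(-4) - 3 = -4*x - 3 = -3 - 4*x)
-1/(L(T(15)) + 17102) = -1/((-3 - 4*(-5 + 5*15)) + 17102) = -1/((-3 - 4*(-5 + 75)) + 17102) = -1/((-3 - 4*70) + 17102) = -1/((-3 - 280) + 17102) = -1/(-283 + 17102) = -1/16819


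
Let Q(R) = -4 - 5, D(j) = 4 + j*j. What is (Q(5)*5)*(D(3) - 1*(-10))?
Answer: -1035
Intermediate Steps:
D(j) = 4 + j²
Q(R) = -9
(Q(5)*5)*(D(3) - 1*(-10)) = (-9*5)*((4 + 3²) - 1*(-10)) = -45*((4 + 9) + 10) = -45*(13 + 10) = -45*23 = -1035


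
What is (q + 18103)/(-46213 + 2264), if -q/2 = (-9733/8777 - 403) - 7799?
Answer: -302887405/385740373 ≈ -0.78521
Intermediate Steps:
q = 143997374/8777 (q = -2*((-9733/8777 - 403) - 7799) = -2*(-3546864/8777 - 7799) = -2*(-71998687/8777) = 143997374/8777 ≈ 16406.)
(q + 18103)/(-46213 + 2264) = (143997374/8777 + 18103)/(-46213 + 2264) = (302887405/8777)/(-43949) = (302887405/8777)*(-1/43949) = -302887405/385740373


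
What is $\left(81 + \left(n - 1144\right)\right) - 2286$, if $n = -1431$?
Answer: $-4780$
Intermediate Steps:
$\left(81 + \left(n - 1144\right)\right) - 2286 = \left(81 - 2575\right) - 2286 = -2494 - 2286 = -4780$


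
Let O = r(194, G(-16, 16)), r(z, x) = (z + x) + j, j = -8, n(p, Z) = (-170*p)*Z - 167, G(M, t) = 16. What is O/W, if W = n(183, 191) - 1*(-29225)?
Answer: -101/2956476 ≈ -3.4162e-5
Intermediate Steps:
n(p, Z) = -167 - 170*Z*p (n(p, Z) = -170*Z*p - 167 = -167 - 170*Z*p)
W = -5912952 (W = (-167 - 170*191*183) - 1*(-29225) = (-167 - 5942010) + 29225 = -5942177 + 29225 = -5912952)
r(z, x) = -8 + x + z (r(z, x) = (z + x) - 8 = (x + z) - 8 = -8 + x + z)
O = 202 (O = -8 + 16 + 194 = 202)
O/W = 202/(-5912952) = 202*(-1/5912952) = -101/2956476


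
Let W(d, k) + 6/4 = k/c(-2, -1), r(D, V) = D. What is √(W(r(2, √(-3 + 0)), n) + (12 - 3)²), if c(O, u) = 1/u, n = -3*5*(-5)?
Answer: 3*√2/2 ≈ 2.1213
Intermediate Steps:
n = 75 (n = -15*(-5) = 75)
W(d, k) = -3/2 - k (W(d, k) = -3/2 + k/(1/(-1)) = -3/2 + k/(-1) = -3/2 + k*(-1) = -3/2 - k)
√(W(r(2, √(-3 + 0)), n) + (12 - 3)²) = √((-3/2 - 1*75) + (12 - 3)²) = √((-3/2 - 75) + 9²) = √(-153/2 + 81) = √(9/2) = 3*√2/2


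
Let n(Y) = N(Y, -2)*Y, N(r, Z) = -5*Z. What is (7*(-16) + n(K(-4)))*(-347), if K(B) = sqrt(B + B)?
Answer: 38864 - 6940*I*sqrt(2) ≈ 38864.0 - 9814.6*I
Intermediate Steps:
K(B) = sqrt(2)*sqrt(B) (K(B) = sqrt(2*B) = sqrt(2)*sqrt(B))
n(Y) = 10*Y (n(Y) = (-5*(-2))*Y = 10*Y)
(7*(-16) + n(K(-4)))*(-347) = (7*(-16) + 10*(sqrt(2)*sqrt(-4)))*(-347) = (-112 + 10*(sqrt(2)*(2*I)))*(-347) = (-112 + 10*(2*I*sqrt(2)))*(-347) = (-112 + 20*I*sqrt(2))*(-347) = 38864 - 6940*I*sqrt(2)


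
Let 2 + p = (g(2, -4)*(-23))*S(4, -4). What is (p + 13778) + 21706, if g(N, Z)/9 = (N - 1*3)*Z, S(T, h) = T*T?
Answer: 22234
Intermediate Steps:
S(T, h) = T**2
g(N, Z) = 9*Z*(-3 + N) (g(N, Z) = 9*((N - 1*3)*Z) = 9*((N - 3)*Z) = 9*((-3 + N)*Z) = 9*(Z*(-3 + N)) = 9*Z*(-3 + N))
p = -13250 (p = -2 + ((9*(-4)*(-3 + 2))*(-23))*4**2 = -2 + ((9*(-4)*(-1))*(-23))*16 = -2 + (36*(-23))*16 = -2 - 828*16 = -2 - 13248 = -13250)
(p + 13778) + 21706 = (-13250 + 13778) + 21706 = 528 + 21706 = 22234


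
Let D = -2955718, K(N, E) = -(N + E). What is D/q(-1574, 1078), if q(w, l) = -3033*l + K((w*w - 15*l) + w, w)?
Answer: 1477859/2863866 ≈ 0.51604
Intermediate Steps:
K(N, E) = -E - N (K(N, E) = -(E + N) = -E - N)
q(w, l) = -w² - 3018*l - 2*w (q(w, l) = -3033*l + (-w - ((w*w - 15*l) + w)) = -3033*l + (-w - ((w² - 15*l) + w)) = -3033*l + (-w - (w + w² - 15*l)) = -3033*l + (-w + (-w - w² + 15*l)) = -3033*l + (-w² - 2*w + 15*l) = -w² - 3018*l - 2*w)
D/q(-1574, 1078) = -2955718/(-1*(-1574)² - 3018*1078 - 2*(-1574)) = -2955718/(-1*2477476 - 3253404 + 3148) = -2955718/(-2477476 - 3253404 + 3148) = -2955718/(-5727732) = -2955718*(-1/5727732) = 1477859/2863866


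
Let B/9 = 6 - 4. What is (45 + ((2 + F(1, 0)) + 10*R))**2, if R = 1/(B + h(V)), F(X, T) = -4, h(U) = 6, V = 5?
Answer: 271441/144 ≈ 1885.0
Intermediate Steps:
B = 18 (B = 9*(6 - 4) = 9*2 = 18)
R = 1/24 (R = 1/(18 + 6) = 1/24 ≈ 0.041667)
(45 + ((2 + F(1, 0)) + 10*R))**2 = (45 + ((2 - 4) + 10*(1/24)))**2 = (45 + (-2 + 5/12))**2 = (45 - 19/12)**2 = (521/12)**2 = 271441/144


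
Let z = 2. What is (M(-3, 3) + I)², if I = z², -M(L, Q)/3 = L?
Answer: 169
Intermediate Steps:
M(L, Q) = -3*L
I = 4 (I = 2² = 4)
(M(-3, 3) + I)² = (-3*(-3) + 4)² = (9 + 4)² = 13² = 169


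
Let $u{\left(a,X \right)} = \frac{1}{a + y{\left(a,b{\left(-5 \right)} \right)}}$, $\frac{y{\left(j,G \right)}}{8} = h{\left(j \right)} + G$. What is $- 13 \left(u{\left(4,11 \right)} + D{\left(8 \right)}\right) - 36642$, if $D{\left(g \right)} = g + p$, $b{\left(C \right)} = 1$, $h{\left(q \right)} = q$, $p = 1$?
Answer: $- \frac{1617409}{44} \approx -36759.0$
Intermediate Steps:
$y{\left(j,G \right)} = 8 G + 8 j$ ($y{\left(j,G \right)} = 8 \left(j + G\right) = 8 \left(G + j\right) = 8 G + 8 j$)
$u{\left(a,X \right)} = \frac{1}{8 + 9 a}$ ($u{\left(a,X \right)} = \frac{1}{a + \left(8 \cdot 1 + 8 a\right)} = \frac{1}{a + \left(8 + 8 a\right)} = \frac{1}{8 + 9 a}$)
$D{\left(g \right)} = 1 + g$ ($D{\left(g \right)} = g + 1 = 1 + g$)
$- 13 \left(u{\left(4,11 \right)} + D{\left(8 \right)}\right) - 36642 = - 13 \left(\frac{1}{8 + 9 \cdot 4} + \left(1 + 8\right)\right) - 36642 = - 13 \left(\frac{1}{8 + 36} + 9\right) - 36642 = - 13 \left(\frac{1}{44} + 9\right) - 36642 = \left(-13\right) \frac{397}{44} - 36642 = - \frac{5161}{44} - 36642 = - \frac{1617409}{44}$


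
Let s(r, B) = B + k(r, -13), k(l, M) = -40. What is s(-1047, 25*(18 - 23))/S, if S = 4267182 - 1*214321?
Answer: -165/4052861 ≈ -4.0712e-5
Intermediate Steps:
s(r, B) = -40 + B (s(r, B) = B - 40 = -40 + B)
S = 4052861 (S = 4267182 - 214321 = 4052861)
s(-1047, 25*(18 - 23))/S = (-40 + 25*(18 - 23))/4052861 = (-40 + 25*(-5))*(1/4052861) = (-40 - 125)*(1/4052861) = -165*1/4052861 = -165/4052861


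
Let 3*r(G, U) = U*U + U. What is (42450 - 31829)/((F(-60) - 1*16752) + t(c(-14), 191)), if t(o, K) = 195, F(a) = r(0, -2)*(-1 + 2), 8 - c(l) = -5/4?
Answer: -31863/49669 ≈ -0.64151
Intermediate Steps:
r(G, U) = U/3 + U²/3 (r(G, U) = (U*U + U)/3 = (U² + U)/3 = (U + U²)/3 = U/3 + U²/3)
c(l) = 37/4 (c(l) = 8 - (-5)/4 = 8 - 1*(-5/4) = 8 + 5/4 = 37/4)
F(a) = ⅔ (F(a) = ((⅓)*(-2)*(1 - 2))*(-1 + 2) = ((⅓)*(-2)*(-1))*1 = (⅔)*1 = ⅔)
(42450 - 31829)/((F(-60) - 1*16752) + t(c(-14), 191)) = (42450 - 31829)/((⅔ - 1*16752) + 195) = 10621/((⅔ - 16752) + 195) = 10621/(-50254/3 + 195) = 10621/(-49669/3) = 10621*(-3/49669) = -31863/49669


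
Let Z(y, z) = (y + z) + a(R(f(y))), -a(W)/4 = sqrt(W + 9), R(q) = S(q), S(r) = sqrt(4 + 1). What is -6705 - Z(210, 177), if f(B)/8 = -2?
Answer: -7092 + 4*sqrt(9 + sqrt(5)) ≈ -7078.6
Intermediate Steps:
f(B) = -16 (f(B) = 8*(-2) = -16)
S(r) = sqrt(5)
R(q) = sqrt(5)
a(W) = -4*sqrt(9 + W) (a(W) = -4*sqrt(W + 9) = -4*sqrt(9 + W))
Z(y, z) = y + z - 4*sqrt(9 + sqrt(5)) (Z(y, z) = (y + z) - 4*sqrt(9 + sqrt(5)) = y + z - 4*sqrt(9 + sqrt(5)))
-6705 - Z(210, 177) = -6705 - (210 + 177 - 4*sqrt(9 + sqrt(5))) = -6705 - (387 - 4*sqrt(9 + sqrt(5))) = -6705 + (-387 + 4*sqrt(9 + sqrt(5))) = -7092 + 4*sqrt(9 + sqrt(5))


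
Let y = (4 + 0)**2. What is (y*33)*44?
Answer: 23232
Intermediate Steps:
y = 16 (y = 4**2 = 16)
(y*33)*44 = (16*33)*44 = 528*44 = 23232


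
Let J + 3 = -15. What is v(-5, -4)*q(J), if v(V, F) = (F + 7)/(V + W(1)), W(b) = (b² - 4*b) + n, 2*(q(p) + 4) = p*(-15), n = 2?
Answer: -131/2 ≈ -65.500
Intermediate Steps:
J = -18 (J = -3 - 15 = -18)
q(p) = -4 - 15*p/2 (q(p) = -4 + (p*(-15))/2 = -4 + (-15*p)/2 = -4 - 15*p/2)
W(b) = 2 + b² - 4*b (W(b) = (b² - 4*b) + 2 = 2 + b² - 4*b)
v(V, F) = (7 + F)/(-1 + V) (v(V, F) = (F + 7)/(V + (2 + 1² - 4*1)) = (7 + F)/(V + (2 + 1 - 4)) = (7 + F)/(V - 1) = (7 + F)/(-1 + V))
v(-5, -4)*q(J) = ((7 - 4)/(-1 - 5))*(-4 - 15/2*(-18)) = (3/(-6))*(-4 + 135) = -⅙*3*131 = -½*131 = -131/2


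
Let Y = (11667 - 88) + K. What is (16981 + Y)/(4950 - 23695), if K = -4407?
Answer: -24153/18745 ≈ -1.2885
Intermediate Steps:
Y = 7172 (Y = (11667 - 88) - 4407 = 11579 - 4407 = 7172)
(16981 + Y)/(4950 - 23695) = (16981 + 7172)/(4950 - 23695) = 24153/(-18745) = 24153*(-1/18745) = -24153/18745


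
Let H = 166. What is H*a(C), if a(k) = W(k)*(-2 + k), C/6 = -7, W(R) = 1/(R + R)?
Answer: 1826/21 ≈ 86.952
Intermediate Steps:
W(R) = 1/(2*R)
C = -42 (C = 6*(-7) = -42)
a(k) = (-2 + k)/(2*k) (a(k) = (1/(2*k))*(-2 + k) = (-2 + k)/(2*k))
H*a(C) = 166*((½)*(-2 - 42)/(-42)) = 166*((½)*(-1/42)*(-44)) = 166*(11/21) = 1826/21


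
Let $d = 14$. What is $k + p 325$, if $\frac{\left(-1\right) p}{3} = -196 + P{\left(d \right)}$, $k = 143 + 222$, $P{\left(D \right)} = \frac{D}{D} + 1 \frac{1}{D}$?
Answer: $\frac{2665885}{14} \approx 1.9042 \cdot 10^{5}$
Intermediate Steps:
$P{\left(D \right)} = 1 + \frac{1}{D}$
$k = 365$
$p = \frac{8187}{14}$ ($p = - 3 \left(-196 + \frac{1 + 14}{14}\right) = - 3 \left(-196 + \frac{1}{14} \cdot 15\right) = - 3 \left(-196 + \frac{15}{14}\right) = \left(-3\right) \left(- \frac{2729}{14}\right) = \frac{8187}{14} \approx 584.79$)
$k + p 325 = 365 + \frac{8187}{14} \cdot 325 = 365 + \frac{2660775}{14} = \frac{2665885}{14}$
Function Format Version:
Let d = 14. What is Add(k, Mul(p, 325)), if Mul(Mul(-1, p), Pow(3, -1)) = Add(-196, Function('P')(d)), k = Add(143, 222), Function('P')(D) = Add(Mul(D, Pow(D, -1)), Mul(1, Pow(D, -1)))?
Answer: Rational(2665885, 14) ≈ 1.9042e+5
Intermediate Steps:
Function('P')(D) = Add(1, Pow(D, -1))
k = 365
p = Rational(8187, 14) (p = Mul(-3, Add(-196, Mul(Pow(14, -1), Add(1, 14)))) = Mul(-3, Add(-196, Mul(Rational(1, 14), 15))) = Mul(-3, Add(-196, Rational(15, 14))) = Mul(-3, Rational(-2729, 14)) = Rational(8187, 14) ≈ 584.79)
Add(k, Mul(p, 325)) = Add(365, Mul(Rational(8187, 14), 325)) = Add(365, Rational(2660775, 14)) = Rational(2665885, 14)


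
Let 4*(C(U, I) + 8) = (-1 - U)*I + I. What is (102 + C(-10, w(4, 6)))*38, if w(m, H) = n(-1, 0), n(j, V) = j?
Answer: 3477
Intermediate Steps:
w(m, H) = -1
C(U, I) = -8 + I/4 + I*(-1 - U)/4 (C(U, I) = -8 + ((-1 - U)*I + I)/4 = -8 + (I*(-1 - U) + I)/4 = -8 + (I + I*(-1 - U))/4 = -8 + (I/4 + I*(-1 - U)/4) = -8 + I/4 + I*(-1 - U)/4)
(102 + C(-10, w(4, 6)))*38 = (102 + (-8 - 1/4*(-1)*(-10)))*38 = (102 + (-8 - 5/2))*38 = (102 - 21/2)*38 = (183/2)*38 = 3477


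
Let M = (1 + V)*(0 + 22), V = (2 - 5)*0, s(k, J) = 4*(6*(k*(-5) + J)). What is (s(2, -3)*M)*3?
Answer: -20592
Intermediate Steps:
s(k, J) = -120*k + 24*J (s(k, J) = 4*(6*(-5*k + J)) = 4*(6*(J - 5*k)) = 4*(-30*k + 6*J) = -120*k + 24*J)
V = 0 (V = -3*0 = 0)
M = 22 (M = (1 + 0)*(0 + 22) = 1*22 = 22)
(s(2, -3)*M)*3 = ((-120*2 + 24*(-3))*22)*3 = ((-240 - 72)*22)*3 = -312*22*3 = -6864*3 = -20592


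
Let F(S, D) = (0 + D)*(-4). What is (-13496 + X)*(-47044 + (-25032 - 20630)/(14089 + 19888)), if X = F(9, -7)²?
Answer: 20319619070800/33977 ≈ 5.9804e+8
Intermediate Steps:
F(S, D) = -4*D (F(S, D) = D*(-4) = -4*D)
X = 784 (X = (-4*(-7))² = 28² = 784)
(-13496 + X)*(-47044 + (-25032 - 20630)/(14089 + 19888)) = (-13496 + 784)*(-47044 + (-25032 - 20630)/(14089 + 19888)) = -12712*(-47044 - 45662/33977) = -12712*(-1598459650/33977) = 20319619070800/33977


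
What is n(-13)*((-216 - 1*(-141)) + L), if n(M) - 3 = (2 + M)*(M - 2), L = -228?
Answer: -50904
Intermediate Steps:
n(M) = 3 + (-2 + M)*(2 + M) (n(M) = 3 + (2 + M)*(M - 2) = 3 + (2 + M)*(-2 + M) = 3 + (-2 + M)*(2 + M))
n(-13)*((-216 - 1*(-141)) + L) = (-1 + (-13)**2)*((-216 - 1*(-141)) - 228) = (-1 + 169)*((-216 + 141) - 228) = 168*(-75 - 228) = 168*(-303) = -50904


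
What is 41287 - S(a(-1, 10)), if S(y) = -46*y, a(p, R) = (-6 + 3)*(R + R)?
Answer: 38527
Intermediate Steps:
a(p, R) = -6*R
41287 - S(a(-1, 10)) = 41287 - (-46)*(-6*10) = 41287 - (-46)*(-60) = 41287 - 1*2760 = 41287 - 2760 = 38527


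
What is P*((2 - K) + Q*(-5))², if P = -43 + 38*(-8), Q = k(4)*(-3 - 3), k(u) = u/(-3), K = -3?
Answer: -425075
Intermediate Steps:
k(u) = -u/3 (k(u) = u*(-⅓) = -u/3)
Q = 8 (Q = (-⅓*4)*(-3 - 3) = -4/3*(-6) = 8)
P = -347 (P = -43 - 304 = -347)
P*((2 - K) + Q*(-5))² = -347*((2 - 1*(-3)) + 8*(-5))² = -347*((2 + 3) - 40)² = -347*(5 - 40)² = -347*(-35)² = -347*1225 = -425075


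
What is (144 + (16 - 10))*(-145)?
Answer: -21750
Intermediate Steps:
(144 + (16 - 10))*(-145) = (144 + 6)*(-145) = 150*(-145) = -21750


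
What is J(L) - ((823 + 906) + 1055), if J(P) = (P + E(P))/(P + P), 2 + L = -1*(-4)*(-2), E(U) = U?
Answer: -2783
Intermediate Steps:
L = -10 (L = -2 - 1*(-4)*(-2) = -2 + 4*(-2) = -2 - 8 = -10)
J(P) = 1 (J(P) = (P + P)/(P + P) = (2*P)/((2*P)) = (2*P)*(1/(2*P)) = 1)
J(L) - ((823 + 906) + 1055) = 1 - ((823 + 906) + 1055) = 1 - (1729 + 1055) = 1 - 1*2784 = 1 - 2784 = -2783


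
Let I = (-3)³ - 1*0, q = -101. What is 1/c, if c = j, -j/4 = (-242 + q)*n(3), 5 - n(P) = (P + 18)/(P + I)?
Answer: 2/16121 ≈ 0.00012406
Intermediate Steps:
I = -27 (I = -27 + 0 = -27)
n(P) = 5 - (18 + P)/(-27 + P) (n(P) = 5 - (P + 18)/(P - 27) = 5 - (18 + P)/(-27 + P))
j = 16121/2 (j = -4*(-242 - 101)*(-153 + 4*3)/(-27 + 3) = -(-1372)*(-153 + 12)/(-24) = -(-1372)*(-1/24*(-141)) = -(-1372)*47/8 = -4*(-16121/8) = 16121/2 ≈ 8060.5)
c = 16121/2 ≈ 8060.5
1/c = 1/(16121/2) = 2/16121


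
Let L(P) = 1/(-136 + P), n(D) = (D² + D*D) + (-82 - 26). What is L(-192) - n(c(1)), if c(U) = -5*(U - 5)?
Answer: -226977/328 ≈ -692.00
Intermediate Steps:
c(U) = 25 - 5*U (c(U) = -5*(-5 + U) = 25 - 5*U)
n(D) = -108 + 2*D² (n(D) = (D² + D²) - 108 = 2*D² - 108 = -108 + 2*D²)
L(-192) - n(c(1)) = 1/(-136 - 192) - (-108 + 2*(25 - 5*1)²) = 1/(-328) - (-108 + 2*(25 - 5)²) = -1/328 - (-108 + 2*20²) = -1/328 - (-108 + 2*400) = -1/328 - (-108 + 800) = -1/328 - 1*692 = -1/328 - 692 = -226977/328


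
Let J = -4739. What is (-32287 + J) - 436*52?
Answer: -59698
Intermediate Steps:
(-32287 + J) - 436*52 = (-32287 - 4739) - 436*52 = -37026 - 22672 = -59698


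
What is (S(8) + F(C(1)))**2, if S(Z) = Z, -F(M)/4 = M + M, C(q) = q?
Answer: 0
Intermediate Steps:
F(M) = -8*M (F(M) = -4*(M + M) = -8*M)
(S(8) + F(C(1)))**2 = (8 - 8*1)**2 = (8 - 8)**2 = 0**2 = 0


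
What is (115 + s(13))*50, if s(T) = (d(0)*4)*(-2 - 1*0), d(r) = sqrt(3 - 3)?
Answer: 5750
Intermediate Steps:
d(r) = 0 (d(r) = sqrt(0) = 0)
s(T) = 0 (s(T) = (0*4)*(-2 - 1*0) = 0*(-2 + 0) = 0*(-2) = 0)
(115 + s(13))*50 = (115 + 0)*50 = 115*50 = 5750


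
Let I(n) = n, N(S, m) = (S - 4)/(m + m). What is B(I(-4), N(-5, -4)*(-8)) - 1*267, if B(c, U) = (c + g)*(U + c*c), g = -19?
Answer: -428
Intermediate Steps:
N(S, m) = (-4 + S)/(2*m) (N(S, m) = (-4 + S)/((2*m)) = (-4 + S)*(1/(2*m)) = (-4 + S)/(2*m))
B(c, U) = (-19 + c)*(U + c**2) (B(c, U) = (c - 19)*(U + c*c) = (-19 + c)*(U + c**2))
B(I(-4), N(-5, -4)*(-8)) - 1*267 = ((-4)**3 - 19*(1/2)*(-4 - 5)/(-4)*(-8) - 19*(-4)**2 + (((1/2)*(-4 - 5)/(-4))*(-8))*(-4)) - 1*267 = (-64 - 19*(1/2)*(-1/4)*(-9)*(-8) - 19*16 + (((1/2)*(-1/4)*(-9))*(-8))*(-4)) - 267 = (-64 - 171*(-8)/8 - 304 + ((9/8)*(-8))*(-4)) - 267 = (-64 - 19*(-9) - 304 - 9*(-4)) - 267 = (-64 + 171 - 304 + 36) - 267 = -161 - 267 = -428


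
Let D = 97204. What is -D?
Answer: -97204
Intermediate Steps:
-D = -1*97204 = -97204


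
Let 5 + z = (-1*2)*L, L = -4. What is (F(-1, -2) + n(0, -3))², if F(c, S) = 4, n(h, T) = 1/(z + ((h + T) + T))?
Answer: 121/9 ≈ 13.444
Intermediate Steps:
z = 3 (z = -5 - 1*2*(-4) = -5 - 2*(-4) = -5 + 8 = 3)
n(h, T) = 1/(3 + h + 2*T) (n(h, T) = 1/(3 + ((h + T) + T)) = 1/(3 + ((T + h) + T)) = 1/(3 + (h + 2*T)) = 1/(3 + h + 2*T))
(F(-1, -2) + n(0, -3))² = (4 + 1/(3 + 0 + 2*(-3)))² = (4 + 1/(3 + 0 - 6))² = (4 + 1/(-3))² = (4 - ⅓)² = (11/3)² = 121/9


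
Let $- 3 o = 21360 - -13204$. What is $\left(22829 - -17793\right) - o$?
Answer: $\frac{156430}{3} \approx 52143.0$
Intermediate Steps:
$o = - \frac{34564}{3}$ ($o = - \frac{21360 - -13204}{3} = - \frac{21360 + 13204}{3} = \left(- \frac{1}{3}\right) 34564 = - \frac{34564}{3} \approx -11521.0$)
$\left(22829 - -17793\right) - o = \left(22829 - -17793\right) - - \frac{34564}{3} = \left(22829 + 17793\right) + \frac{34564}{3} = 40622 + \frac{34564}{3} = \frac{156430}{3}$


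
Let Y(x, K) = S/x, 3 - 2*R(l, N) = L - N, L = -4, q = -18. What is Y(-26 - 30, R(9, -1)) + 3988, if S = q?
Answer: 111673/28 ≈ 3988.3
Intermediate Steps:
S = -18
R(l, N) = 7/2 + N/2 (R(l, N) = 3/2 - (-4 - N)/2 = 3/2 + (2 + N/2) = 7/2 + N/2)
Y(x, K) = -18/x
Y(-26 - 30, R(9, -1)) + 3988 = -18/(-26 - 30) + 3988 = -18/(-56) + 3988 = -18*(-1/56) + 3988 = 9/28 + 3988 = 111673/28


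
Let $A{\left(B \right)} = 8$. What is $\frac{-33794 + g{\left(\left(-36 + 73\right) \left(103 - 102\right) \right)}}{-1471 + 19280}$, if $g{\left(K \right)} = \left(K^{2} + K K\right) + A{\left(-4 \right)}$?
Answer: $- \frac{31048}{17809} \approx -1.7434$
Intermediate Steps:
$g{\left(K \right)} = 8 + 2 K^{2}$ ($g{\left(K \right)} = \left(K^{2} + K K\right) + 8 = \left(K^{2} + K^{2}\right) + 8 = 2 K^{2} + 8 = 8 + 2 K^{2}$)
$\frac{-33794 + g{\left(\left(-36 + 73\right) \left(103 - 102\right) \right)}}{-1471 + 19280} = \frac{-33794 + \left(8 + 2 \left(\left(-36 + 73\right) \left(103 - 102\right)\right)^{2}\right)}{-1471 + 19280} = \frac{-33794 + \left(8 + 2 \left(37 \cdot 1\right)^{2}\right)}{17809} = \left(-33794 + \left(8 + 2 \cdot 37^{2}\right)\right) \frac{1}{17809} = \left(-33794 + \left(8 + 2 \cdot 1369\right)\right) \frac{1}{17809} = \left(-33794 + \left(8 + 2738\right)\right) \frac{1}{17809} = \left(-33794 + 2746\right) \frac{1}{17809} = \left(-31048\right) \frac{1}{17809} = - \frac{31048}{17809}$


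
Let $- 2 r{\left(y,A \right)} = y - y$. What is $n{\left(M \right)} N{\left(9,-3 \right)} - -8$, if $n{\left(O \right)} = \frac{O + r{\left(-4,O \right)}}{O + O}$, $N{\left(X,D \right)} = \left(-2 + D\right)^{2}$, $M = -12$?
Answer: $\frac{41}{2} \approx 20.5$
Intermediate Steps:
$r{\left(y,A \right)} = 0$ ($r{\left(y,A \right)} = - \frac{y - y}{2} = \left(- \frac{1}{2}\right) 0 = 0$)
$n{\left(O \right)} = \frac{1}{2}$ ($n{\left(O \right)} = \frac{O + 0}{O + O} = \frac{O}{2 O} = O \frac{1}{2 O} = \frac{1}{2}$)
$n{\left(M \right)} N{\left(9,-3 \right)} - -8 = \frac{\left(-2 - 3\right)^{2}}{2} - -8 = \frac{\left(-5\right)^{2}}{2} + 8 = \frac{1}{2} \cdot 25 + 8 = \frac{25}{2} + 8 = \frac{41}{2}$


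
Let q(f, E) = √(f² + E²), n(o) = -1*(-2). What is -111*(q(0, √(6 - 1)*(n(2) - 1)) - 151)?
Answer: 16761 - 111*√5 ≈ 16513.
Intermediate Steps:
n(o) = 2
q(f, E) = √(E² + f²)
-111*(q(0, √(6 - 1)*(n(2) - 1)) - 151) = -111*(√((√(6 - 1)*(2 - 1))² + 0²) - 151) = -111*(√((√5*1)² + 0) - 151) = -111*(√((√5)² + 0) - 151) = -111*(√(5 + 0) - 151) = -111*(√5 - 151) = -111*(-151 + √5) = 16761 - 111*√5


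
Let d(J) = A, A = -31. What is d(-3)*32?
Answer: -992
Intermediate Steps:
d(J) = -31
d(-3)*32 = -31*32 = -992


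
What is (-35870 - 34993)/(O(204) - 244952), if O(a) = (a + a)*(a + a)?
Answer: 70863/78488 ≈ 0.90285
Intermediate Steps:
O(a) = 4*a**2 (O(a) = (2*a)*(2*a) = 4*a**2)
(-35870 - 34993)/(O(204) - 244952) = (-35870 - 34993)/(4*204**2 - 244952) = -70863/(4*41616 - 244952) = -70863/(166464 - 244952) = -70863/(-78488) = -70863*(-1/78488) = 70863/78488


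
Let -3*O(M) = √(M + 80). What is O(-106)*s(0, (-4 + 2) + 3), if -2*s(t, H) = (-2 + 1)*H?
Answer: -I*√26/6 ≈ -0.84984*I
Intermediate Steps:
O(M) = -√(80 + M)/3 (O(M) = -√(M + 80)/3 = -√(80 + M)/3)
s(t, H) = H/2 (s(t, H) = -(-2 + 1)*H/2 = -(-1)*H/2 = H/2)
O(-106)*s(0, (-4 + 2) + 3) = (-√(80 - 106)/3)*(((-4 + 2) + 3)/2) = (-I*√26/3)*((-2 + 3)/2) = (-I*√26/3)*((½)*1) = -I*√26/3*(½) = -I*√26/6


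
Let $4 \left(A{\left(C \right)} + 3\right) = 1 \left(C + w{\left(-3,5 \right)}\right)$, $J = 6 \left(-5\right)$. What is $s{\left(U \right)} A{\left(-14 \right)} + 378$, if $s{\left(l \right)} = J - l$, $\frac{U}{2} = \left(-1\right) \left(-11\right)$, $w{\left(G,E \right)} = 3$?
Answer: $677$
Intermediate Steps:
$U = 22$ ($U = 2 \left(\left(-1\right) \left(-11\right)\right) = 2 \cdot 11 = 22$)
$J = -30$
$A{\left(C \right)} = - \frac{9}{4} + \frac{C}{4}$ ($A{\left(C \right)} = -3 + \frac{1 \left(C + 3\right)}{4} = -3 + \frac{1 \left(3 + C\right)}{4} = -3 + \frac{3 + C}{4} = -3 + \left(\frac{3}{4} + \frac{C}{4}\right) = - \frac{9}{4} + \frac{C}{4}$)
$s{\left(l \right)} = -30 - l$
$s{\left(U \right)} A{\left(-14 \right)} + 378 = \left(-30 - 22\right) \left(- \frac{9}{4} + \frac{1}{4} \left(-14\right)\right) + 378 = \left(-30 - 22\right) \left(- \frac{9}{4} - \frac{7}{2}\right) + 378 = \left(-52\right) \left(- \frac{23}{4}\right) + 378 = 299 + 378 = 677$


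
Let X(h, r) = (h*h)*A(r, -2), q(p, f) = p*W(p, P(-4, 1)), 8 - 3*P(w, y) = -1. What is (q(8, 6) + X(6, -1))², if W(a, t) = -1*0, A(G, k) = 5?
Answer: 32400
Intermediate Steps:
P(w, y) = 3 (P(w, y) = 8/3 - ⅓*(-1) = 8/3 + ⅓ = 3)
W(a, t) = 0
q(p, f) = 0 (q(p, f) = p*0 = 0)
X(h, r) = 5*h² (X(h, r) = (h*h)*5 = h²*5 = 5*h²)
(q(8, 6) + X(6, -1))² = (0 + 5*6²)² = (0 + 5*36)² = (0 + 180)² = 180² = 32400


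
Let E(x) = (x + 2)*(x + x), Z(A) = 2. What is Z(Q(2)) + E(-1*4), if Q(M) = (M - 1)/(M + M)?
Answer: 18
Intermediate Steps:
Q(M) = (-1 + M)/(2*M) (Q(M) = (-1 + M)/((2*M)) = (-1 + M)*(1/(2*M)) = (-1 + M)/(2*M))
E(x) = 2*x*(2 + x) (E(x) = (2 + x)*(2*x) = 2*x*(2 + x))
Z(Q(2)) + E(-1*4) = 2 + 2*(-1*4)*(2 - 1*4) = 2 + 2*(-4)*(2 - 4) = 2 + 2*(-4)*(-2) = 2 + 16 = 18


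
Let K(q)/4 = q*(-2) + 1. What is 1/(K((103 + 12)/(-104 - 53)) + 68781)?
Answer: 157/10800165 ≈ 1.4537e-5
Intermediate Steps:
K(q) = 4 - 8*q (K(q) = 4*(q*(-2) + 1) = 4*(-2*q + 1) = 4*(1 - 2*q) = 4 - 8*q)
1/(K((103 + 12)/(-104 - 53)) + 68781) = 1/((4 - 8*(103 + 12)/(-104 - 53)) + 68781) = 1/((4 - 920/(-157)) + 68781) = 1/((4 - 920*(-1)/157) + 68781) = 1/((4 - 8*(-115/157)) + 68781) = 1/((4 + 920/157) + 68781) = 1/(1548/157 + 68781) = 1/(10800165/157) = 157/10800165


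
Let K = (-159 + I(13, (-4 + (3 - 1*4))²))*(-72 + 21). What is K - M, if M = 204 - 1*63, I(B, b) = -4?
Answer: 8172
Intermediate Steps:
M = 141 (M = 204 - 63 = 141)
K = 8313 (K = (-159 - 4)*(-72 + 21) = -163*(-51) = 8313)
K - M = 8313 - 1*141 = 8313 - 141 = 8172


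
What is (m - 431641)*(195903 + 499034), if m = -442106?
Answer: -607199118939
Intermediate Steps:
(m - 431641)*(195903 + 499034) = (-442106 - 431641)*(195903 + 499034) = -873747*694937 = -607199118939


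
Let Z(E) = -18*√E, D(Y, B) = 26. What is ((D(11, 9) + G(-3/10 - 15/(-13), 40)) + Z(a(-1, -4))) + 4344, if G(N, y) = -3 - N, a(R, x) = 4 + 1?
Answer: 567599/130 - 18*√5 ≈ 4325.9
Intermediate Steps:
a(R, x) = 5
((D(11, 9) + G(-3/10 - 15/(-13), 40)) + Z(a(-1, -4))) + 4344 = ((26 + (-3 - (-3/10 - 15/(-13)))) - 18*√5) + 4344 = ((26 + (-3 - (-3*⅒ - 15*(-1/13)))) - 18*√5) + 4344 = ((26 + (-3 - (-3/10 + 15/13))) - 18*√5) + 4344 = ((26 + (-3 - 1*111/130)) - 18*√5) + 4344 = ((26 + (-3 - 111/130)) - 18*√5) + 4344 = ((26 - 501/130) - 18*√5) + 4344 = (2879/130 - 18*√5) + 4344 = 567599/130 - 18*√5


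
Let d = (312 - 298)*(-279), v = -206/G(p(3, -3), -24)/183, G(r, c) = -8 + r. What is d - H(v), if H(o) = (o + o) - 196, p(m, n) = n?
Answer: -7468642/2013 ≈ -3710.2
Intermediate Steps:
v = 206/2013 (v = -206/(-8 - 3)/183 = -206/(-11)*(1/183) = -206*(-1/11)*(1/183) = (206/11)*(1/183) = 206/2013 ≈ 0.10233)
H(o) = -196 + 2*o (H(o) = 2*o - 196 = -196 + 2*o)
d = -3906 (d = 14*(-279) = -3906)
d - H(v) = -3906 - (-196 + 2*(206/2013)) = -3906 - (-196 + 412/2013) = -3906 - 1*(-394136/2013) = -3906 + 394136/2013 = -7468642/2013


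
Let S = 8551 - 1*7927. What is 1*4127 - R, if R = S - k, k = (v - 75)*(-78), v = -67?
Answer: 14579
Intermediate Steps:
S = 624 (S = 8551 - 7927 = 624)
k = 11076 (k = (-67 - 75)*(-78) = -142*(-78) = 11076)
R = -10452 (R = 624 - 1*11076 = 624 - 11076 = -10452)
1*4127 - R = 1*4127 - 1*(-10452) = 4127 + 10452 = 14579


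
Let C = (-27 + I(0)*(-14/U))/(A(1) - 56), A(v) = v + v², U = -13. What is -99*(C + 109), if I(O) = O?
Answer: -21681/2 ≈ -10841.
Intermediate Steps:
C = ½ (C = (-27 + 0*(-14/(-13)))/(1*(1 + 1) - 56) = (-27 + 0*(-14*(-1/13)))/(1*2 - 56) = (-27 + 0*(14/13))/(2 - 56) = (-27 + 0)/(-54) = -27*(-1/54) = ½ ≈ 0.50000)
-99*(C + 109) = -99*(½ + 109) = -99*219/2 = -21681/2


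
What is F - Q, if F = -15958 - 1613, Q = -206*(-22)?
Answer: -22103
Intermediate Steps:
Q = 4532
F = -17571
F - Q = -17571 - 1*4532 = -17571 - 4532 = -22103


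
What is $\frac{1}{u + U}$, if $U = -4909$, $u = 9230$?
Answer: $\frac{1}{4321} \approx 0.00023143$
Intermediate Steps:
$\frac{1}{u + U} = \frac{1}{9230 - 4909} = \frac{1}{4321}$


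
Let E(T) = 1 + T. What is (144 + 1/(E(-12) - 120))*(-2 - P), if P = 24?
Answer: -490438/131 ≈ -3743.8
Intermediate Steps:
(144 + 1/(E(-12) - 120))*(-2 - P) = (144 + 1/((1 - 12) - 120))*(-2 - 1*24) = (144 + 1/(-11 - 120))*(-2 - 24) = (144 + 1/(-131))*(-26) = (144 - 1/131)*(-26) = (18863/131)*(-26) = -490438/131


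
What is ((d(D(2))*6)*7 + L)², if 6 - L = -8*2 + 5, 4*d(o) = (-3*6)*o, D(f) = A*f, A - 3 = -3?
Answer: 289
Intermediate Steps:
A = 0 (A = 3 - 3 = 0)
D(f) = 0 (D(f) = 0*f = 0)
d(o) = -9*o/2 (d(o) = ((-3*6)*o)/4 = (-18*o)/4 = -9*o/2)
L = 17 (L = 6 - (-8*2 + 5) = 6 - (-16 + 5) = 6 - 1*(-11) = 6 + 11 = 17)
((d(D(2))*6)*7 + L)² = ((-9/2*0*6)*7 + 17)² = ((0*6)*7 + 17)² = (0*7 + 17)² = (0 + 17)² = 17² = 289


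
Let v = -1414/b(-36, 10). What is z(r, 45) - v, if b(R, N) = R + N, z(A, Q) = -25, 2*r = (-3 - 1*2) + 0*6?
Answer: -1032/13 ≈ -79.385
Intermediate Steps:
r = -5/2 (r = ((-3 - 1*2) + 0*6)/2 = ((-3 - 2) + 0)/2 = (-5 + 0)/2 = (½)*(-5) = -5/2 ≈ -2.5000)
b(R, N) = N + R
v = 707/13 (v = -1414/(10 - 36) = -1414/(-26) = -1414*(-1)/26 = -1*(-707/13) = 707/13 ≈ 54.385)
z(r, 45) - v = -25 - 1*707/13 = -25 - 707/13 = -1032/13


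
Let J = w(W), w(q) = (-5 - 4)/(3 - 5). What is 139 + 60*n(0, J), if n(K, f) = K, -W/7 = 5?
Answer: 139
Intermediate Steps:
W = -35 (W = -7*5 = -35)
w(q) = 9/2 (w(q) = -9/(-2) = -9*(-½) = 9/2)
J = 9/2 ≈ 4.5000
139 + 60*n(0, J) = 139 + 60*0 = 139 + 0 = 139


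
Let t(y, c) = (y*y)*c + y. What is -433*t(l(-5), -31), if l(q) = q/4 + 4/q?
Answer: 22919123/400 ≈ 57298.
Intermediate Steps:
l(q) = 4/q + q/4 (l(q) = q*(1/4) + 4/q = q/4 + 4/q = 4/q + q/4)
t(y, c) = y + c*y**2 (t(y, c) = y**2*c + y = c*y**2 + y = y + c*y**2)
-433*t(l(-5), -31) = -433*(4/(-5) + (1/4)*(-5))*(1 - 31*(4/(-5) + (1/4)*(-5))) = -433*(4*(-1/5) - 5/4)*(1 - 31*(4*(-1/5) - 5/4)) = -433*(-4/5 - 5/4)*(1 - 31*(-4/5 - 5/4)) = -(-17753)*(1 - 31*(-41/20))/20 = -(-17753)*(1 + 1271/20)/20 = -(-17753)*1291/(20*20) = -433*(-52931/400) = 22919123/400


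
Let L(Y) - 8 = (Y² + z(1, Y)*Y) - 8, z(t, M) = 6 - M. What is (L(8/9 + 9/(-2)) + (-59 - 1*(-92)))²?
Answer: 1156/9 ≈ 128.44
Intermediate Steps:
L(Y) = Y² + Y*(6 - Y) (L(Y) = 8 + ((Y² + (6 - Y)*Y) - 8) = 8 + ((Y² + Y*(6 - Y)) - 8) = 8 + (-8 + Y² + Y*(6 - Y)) = Y² + Y*(6 - Y))
(L(8/9 + 9/(-2)) + (-59 - 1*(-92)))² = (6*(8/9 + 9/(-2)) + (-59 - 1*(-92)))² = (6*(8*(⅑) + 9*(-½)) + (-59 + 92))² = (6*(8/9 - 9/2) + 33)² = (6*(-65/18) + 33)² = (-65/3 + 33)² = (34/3)² = 1156/9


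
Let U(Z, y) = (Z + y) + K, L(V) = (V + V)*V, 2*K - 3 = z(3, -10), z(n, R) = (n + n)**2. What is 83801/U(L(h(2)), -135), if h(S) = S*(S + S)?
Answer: 167602/25 ≈ 6704.1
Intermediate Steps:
h(S) = 2*S**2 (h(S) = S*(2*S) = 2*S**2)
z(n, R) = 4*n**2 (z(n, R) = (2*n)**2 = 4*n**2)
K = 39/2 (K = 3/2 + (4*3**2)/2 = 3/2 + (4*9)/2 = 3/2 + (1/2)*36 = 3/2 + 18 = 39/2 ≈ 19.500)
L(V) = 2*V**2 (L(V) = (2*V)*V = 2*V**2)
U(Z, y) = 39/2 + Z + y (U(Z, y) = (Z + y) + 39/2 = 39/2 + Z + y)
83801/U(L(h(2)), -135) = 83801/(39/2 + 2*(2*2**2)**2 - 135) = 83801/(39/2 + 2*(2*4)**2 - 135) = 83801/(39/2 + 2*8**2 - 135) = 83801/(39/2 + 2*64 - 135) = 83801/(39/2 + 128 - 135) = 83801/(25/2) = 83801*(2/25) = 167602/25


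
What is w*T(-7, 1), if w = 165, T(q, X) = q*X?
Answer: -1155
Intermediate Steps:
T(q, X) = X*q
w*T(-7, 1) = 165*(1*(-7)) = 165*(-7) = -1155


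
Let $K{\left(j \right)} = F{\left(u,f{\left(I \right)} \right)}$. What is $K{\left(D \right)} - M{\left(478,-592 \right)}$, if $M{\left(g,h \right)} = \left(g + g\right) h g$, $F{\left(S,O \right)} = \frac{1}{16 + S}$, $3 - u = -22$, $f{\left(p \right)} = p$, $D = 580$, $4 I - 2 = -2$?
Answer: $\frac{11091527297}{41} \approx 2.7052 \cdot 10^{8}$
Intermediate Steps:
$I = 0$ ($I = \frac{1}{2} + \frac{1}{4} \left(-2\right) = \frac{1}{2} - \frac{1}{2} = 0$)
$u = 25$ ($u = 3 - -22 = 3 + 22 = 25$)
$M{\left(g,h \right)} = 2 h g^{2}$ ($M{\left(g,h \right)} = 2 g g h = 2 h g^{2}$)
$K{\left(j \right)} = \frac{1}{41}$ ($K{\left(j \right)} = \frac{1}{16 + 25} = \frac{1}{41}$)
$K{\left(D \right)} - M{\left(478,-592 \right)} = \frac{1}{41} - 2 \left(-592\right) 478^{2} = \frac{1}{41} - 2 \left(-592\right) 228484 = \frac{1}{41} - -270525056 = \frac{1}{41} + 270525056 = \frac{11091527297}{41}$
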